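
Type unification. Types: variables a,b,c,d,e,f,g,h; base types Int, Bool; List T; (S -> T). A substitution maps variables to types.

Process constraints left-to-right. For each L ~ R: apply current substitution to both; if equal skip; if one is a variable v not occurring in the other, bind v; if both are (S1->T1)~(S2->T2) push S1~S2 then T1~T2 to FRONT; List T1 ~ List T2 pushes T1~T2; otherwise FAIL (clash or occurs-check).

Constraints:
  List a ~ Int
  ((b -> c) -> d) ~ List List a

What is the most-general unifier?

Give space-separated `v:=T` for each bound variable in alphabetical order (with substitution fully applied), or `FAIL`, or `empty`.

Answer: FAIL

Derivation:
step 1: unify List a ~ Int  [subst: {-} | 1 pending]
  clash: List a vs Int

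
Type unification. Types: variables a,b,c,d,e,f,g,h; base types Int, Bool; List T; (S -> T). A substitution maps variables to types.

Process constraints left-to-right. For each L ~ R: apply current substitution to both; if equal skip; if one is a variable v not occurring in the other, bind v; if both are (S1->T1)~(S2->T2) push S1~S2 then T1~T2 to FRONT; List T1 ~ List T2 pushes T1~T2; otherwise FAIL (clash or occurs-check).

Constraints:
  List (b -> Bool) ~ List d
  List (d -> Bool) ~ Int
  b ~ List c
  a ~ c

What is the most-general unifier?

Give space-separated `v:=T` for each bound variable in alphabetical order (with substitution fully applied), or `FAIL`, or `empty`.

Answer: FAIL

Derivation:
step 1: unify List (b -> Bool) ~ List d  [subst: {-} | 3 pending]
  -> decompose List: push (b -> Bool)~d
step 2: unify (b -> Bool) ~ d  [subst: {-} | 3 pending]
  bind d := (b -> Bool)
step 3: unify List ((b -> Bool) -> Bool) ~ Int  [subst: {d:=(b -> Bool)} | 2 pending]
  clash: List ((b -> Bool) -> Bool) vs Int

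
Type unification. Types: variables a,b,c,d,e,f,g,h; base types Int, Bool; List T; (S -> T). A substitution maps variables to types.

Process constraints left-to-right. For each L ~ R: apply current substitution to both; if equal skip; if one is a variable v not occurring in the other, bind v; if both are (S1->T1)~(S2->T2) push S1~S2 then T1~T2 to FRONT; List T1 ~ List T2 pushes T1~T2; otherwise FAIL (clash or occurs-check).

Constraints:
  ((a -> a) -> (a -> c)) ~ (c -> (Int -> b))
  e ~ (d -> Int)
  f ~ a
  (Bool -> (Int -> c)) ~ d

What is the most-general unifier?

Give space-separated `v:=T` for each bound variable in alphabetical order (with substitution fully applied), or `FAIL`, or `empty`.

Answer: a:=Int b:=(Int -> Int) c:=(Int -> Int) d:=(Bool -> (Int -> (Int -> Int))) e:=((Bool -> (Int -> (Int -> Int))) -> Int) f:=Int

Derivation:
step 1: unify ((a -> a) -> (a -> c)) ~ (c -> (Int -> b))  [subst: {-} | 3 pending]
  -> decompose arrow: push (a -> a)~c, (a -> c)~(Int -> b)
step 2: unify (a -> a) ~ c  [subst: {-} | 4 pending]
  bind c := (a -> a)
step 3: unify (a -> (a -> a)) ~ (Int -> b)  [subst: {c:=(a -> a)} | 3 pending]
  -> decompose arrow: push a~Int, (a -> a)~b
step 4: unify a ~ Int  [subst: {c:=(a -> a)} | 4 pending]
  bind a := Int
step 5: unify (Int -> Int) ~ b  [subst: {c:=(a -> a), a:=Int} | 3 pending]
  bind b := (Int -> Int)
step 6: unify e ~ (d -> Int)  [subst: {c:=(a -> a), a:=Int, b:=(Int -> Int)} | 2 pending]
  bind e := (d -> Int)
step 7: unify f ~ Int  [subst: {c:=(a -> a), a:=Int, b:=(Int -> Int), e:=(d -> Int)} | 1 pending]
  bind f := Int
step 8: unify (Bool -> (Int -> (Int -> Int))) ~ d  [subst: {c:=(a -> a), a:=Int, b:=(Int -> Int), e:=(d -> Int), f:=Int} | 0 pending]
  bind d := (Bool -> (Int -> (Int -> Int)))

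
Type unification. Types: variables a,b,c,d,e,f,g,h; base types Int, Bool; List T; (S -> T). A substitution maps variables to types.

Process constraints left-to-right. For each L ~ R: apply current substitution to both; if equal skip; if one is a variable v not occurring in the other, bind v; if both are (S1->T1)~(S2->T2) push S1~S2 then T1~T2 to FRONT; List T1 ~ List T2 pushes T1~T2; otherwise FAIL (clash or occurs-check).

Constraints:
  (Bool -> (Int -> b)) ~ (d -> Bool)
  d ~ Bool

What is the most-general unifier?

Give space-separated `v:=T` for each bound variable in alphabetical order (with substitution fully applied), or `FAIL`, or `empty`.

Answer: FAIL

Derivation:
step 1: unify (Bool -> (Int -> b)) ~ (d -> Bool)  [subst: {-} | 1 pending]
  -> decompose arrow: push Bool~d, (Int -> b)~Bool
step 2: unify Bool ~ d  [subst: {-} | 2 pending]
  bind d := Bool
step 3: unify (Int -> b) ~ Bool  [subst: {d:=Bool} | 1 pending]
  clash: (Int -> b) vs Bool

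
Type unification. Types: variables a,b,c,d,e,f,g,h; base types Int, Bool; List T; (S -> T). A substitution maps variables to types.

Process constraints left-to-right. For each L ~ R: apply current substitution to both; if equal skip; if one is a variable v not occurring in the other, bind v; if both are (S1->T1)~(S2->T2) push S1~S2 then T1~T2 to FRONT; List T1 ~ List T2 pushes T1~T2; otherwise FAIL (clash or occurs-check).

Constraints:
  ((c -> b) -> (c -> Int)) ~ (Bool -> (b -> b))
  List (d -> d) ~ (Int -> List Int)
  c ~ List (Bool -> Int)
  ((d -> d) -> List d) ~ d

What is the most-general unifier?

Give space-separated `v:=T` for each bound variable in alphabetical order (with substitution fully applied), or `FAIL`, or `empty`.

Answer: FAIL

Derivation:
step 1: unify ((c -> b) -> (c -> Int)) ~ (Bool -> (b -> b))  [subst: {-} | 3 pending]
  -> decompose arrow: push (c -> b)~Bool, (c -> Int)~(b -> b)
step 2: unify (c -> b) ~ Bool  [subst: {-} | 4 pending]
  clash: (c -> b) vs Bool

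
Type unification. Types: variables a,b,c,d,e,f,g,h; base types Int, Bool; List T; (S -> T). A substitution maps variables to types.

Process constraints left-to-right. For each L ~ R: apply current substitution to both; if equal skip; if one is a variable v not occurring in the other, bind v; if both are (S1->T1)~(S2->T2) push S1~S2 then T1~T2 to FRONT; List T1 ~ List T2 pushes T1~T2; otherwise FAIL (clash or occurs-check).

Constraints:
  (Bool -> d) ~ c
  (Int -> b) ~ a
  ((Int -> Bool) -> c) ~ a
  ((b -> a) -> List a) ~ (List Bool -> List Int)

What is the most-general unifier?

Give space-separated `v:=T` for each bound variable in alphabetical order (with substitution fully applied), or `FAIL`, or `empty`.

step 1: unify (Bool -> d) ~ c  [subst: {-} | 3 pending]
  bind c := (Bool -> d)
step 2: unify (Int -> b) ~ a  [subst: {c:=(Bool -> d)} | 2 pending]
  bind a := (Int -> b)
step 3: unify ((Int -> Bool) -> (Bool -> d)) ~ (Int -> b)  [subst: {c:=(Bool -> d), a:=(Int -> b)} | 1 pending]
  -> decompose arrow: push (Int -> Bool)~Int, (Bool -> d)~b
step 4: unify (Int -> Bool) ~ Int  [subst: {c:=(Bool -> d), a:=(Int -> b)} | 2 pending]
  clash: (Int -> Bool) vs Int

Answer: FAIL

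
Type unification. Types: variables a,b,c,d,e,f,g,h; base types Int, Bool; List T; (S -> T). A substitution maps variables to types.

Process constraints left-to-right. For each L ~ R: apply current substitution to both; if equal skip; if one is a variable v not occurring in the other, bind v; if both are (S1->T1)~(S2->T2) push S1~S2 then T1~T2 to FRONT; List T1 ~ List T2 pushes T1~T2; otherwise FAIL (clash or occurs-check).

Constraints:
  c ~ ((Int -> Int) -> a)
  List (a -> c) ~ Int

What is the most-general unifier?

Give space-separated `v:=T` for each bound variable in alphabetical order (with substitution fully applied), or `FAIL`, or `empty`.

Answer: FAIL

Derivation:
step 1: unify c ~ ((Int -> Int) -> a)  [subst: {-} | 1 pending]
  bind c := ((Int -> Int) -> a)
step 2: unify List (a -> ((Int -> Int) -> a)) ~ Int  [subst: {c:=((Int -> Int) -> a)} | 0 pending]
  clash: List (a -> ((Int -> Int) -> a)) vs Int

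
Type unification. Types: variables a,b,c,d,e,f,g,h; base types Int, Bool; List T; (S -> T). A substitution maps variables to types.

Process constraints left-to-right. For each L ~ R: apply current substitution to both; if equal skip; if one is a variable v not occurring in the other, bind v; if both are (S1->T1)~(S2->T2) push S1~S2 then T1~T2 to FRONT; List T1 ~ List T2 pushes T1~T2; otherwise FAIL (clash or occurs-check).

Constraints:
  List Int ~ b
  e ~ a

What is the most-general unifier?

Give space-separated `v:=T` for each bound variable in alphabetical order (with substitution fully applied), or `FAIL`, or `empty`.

step 1: unify List Int ~ b  [subst: {-} | 1 pending]
  bind b := List Int
step 2: unify e ~ a  [subst: {b:=List Int} | 0 pending]
  bind e := a

Answer: b:=List Int e:=a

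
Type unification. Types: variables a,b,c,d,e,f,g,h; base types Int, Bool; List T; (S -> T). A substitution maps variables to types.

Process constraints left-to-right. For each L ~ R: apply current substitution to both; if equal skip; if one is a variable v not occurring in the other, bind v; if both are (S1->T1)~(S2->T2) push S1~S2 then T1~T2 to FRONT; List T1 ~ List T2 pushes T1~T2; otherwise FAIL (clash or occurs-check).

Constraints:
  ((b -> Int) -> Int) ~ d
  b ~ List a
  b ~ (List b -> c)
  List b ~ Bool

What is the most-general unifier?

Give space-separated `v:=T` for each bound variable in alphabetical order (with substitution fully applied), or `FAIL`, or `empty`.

step 1: unify ((b -> Int) -> Int) ~ d  [subst: {-} | 3 pending]
  bind d := ((b -> Int) -> Int)
step 2: unify b ~ List a  [subst: {d:=((b -> Int) -> Int)} | 2 pending]
  bind b := List a
step 3: unify List a ~ (List List a -> c)  [subst: {d:=((b -> Int) -> Int), b:=List a} | 1 pending]
  clash: List a vs (List List a -> c)

Answer: FAIL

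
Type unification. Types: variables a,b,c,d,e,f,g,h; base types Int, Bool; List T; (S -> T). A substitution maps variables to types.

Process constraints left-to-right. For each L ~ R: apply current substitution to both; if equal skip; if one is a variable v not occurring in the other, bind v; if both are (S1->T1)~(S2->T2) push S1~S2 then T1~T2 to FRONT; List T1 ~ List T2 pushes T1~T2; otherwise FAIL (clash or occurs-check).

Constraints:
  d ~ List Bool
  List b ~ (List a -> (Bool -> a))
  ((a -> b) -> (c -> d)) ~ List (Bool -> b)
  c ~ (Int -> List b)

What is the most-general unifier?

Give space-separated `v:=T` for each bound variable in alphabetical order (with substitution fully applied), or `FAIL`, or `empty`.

step 1: unify d ~ List Bool  [subst: {-} | 3 pending]
  bind d := List Bool
step 2: unify List b ~ (List a -> (Bool -> a))  [subst: {d:=List Bool} | 2 pending]
  clash: List b vs (List a -> (Bool -> a))

Answer: FAIL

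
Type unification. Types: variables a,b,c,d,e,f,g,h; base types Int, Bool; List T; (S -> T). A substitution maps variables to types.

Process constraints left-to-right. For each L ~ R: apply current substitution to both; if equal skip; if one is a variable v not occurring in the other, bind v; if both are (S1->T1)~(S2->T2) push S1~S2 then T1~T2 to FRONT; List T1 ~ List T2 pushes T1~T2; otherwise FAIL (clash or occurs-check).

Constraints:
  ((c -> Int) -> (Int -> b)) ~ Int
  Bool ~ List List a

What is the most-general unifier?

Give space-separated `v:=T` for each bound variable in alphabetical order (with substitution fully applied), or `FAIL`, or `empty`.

step 1: unify ((c -> Int) -> (Int -> b)) ~ Int  [subst: {-} | 1 pending]
  clash: ((c -> Int) -> (Int -> b)) vs Int

Answer: FAIL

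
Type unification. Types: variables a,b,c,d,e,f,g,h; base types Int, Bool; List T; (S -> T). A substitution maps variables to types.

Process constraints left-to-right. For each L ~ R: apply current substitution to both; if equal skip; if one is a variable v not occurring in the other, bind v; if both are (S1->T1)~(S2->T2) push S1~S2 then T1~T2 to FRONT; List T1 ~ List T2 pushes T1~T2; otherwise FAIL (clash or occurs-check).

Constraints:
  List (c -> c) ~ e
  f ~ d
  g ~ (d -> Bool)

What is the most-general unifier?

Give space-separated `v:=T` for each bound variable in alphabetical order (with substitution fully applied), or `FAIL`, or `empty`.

step 1: unify List (c -> c) ~ e  [subst: {-} | 2 pending]
  bind e := List (c -> c)
step 2: unify f ~ d  [subst: {e:=List (c -> c)} | 1 pending]
  bind f := d
step 3: unify g ~ (d -> Bool)  [subst: {e:=List (c -> c), f:=d} | 0 pending]
  bind g := (d -> Bool)

Answer: e:=List (c -> c) f:=d g:=(d -> Bool)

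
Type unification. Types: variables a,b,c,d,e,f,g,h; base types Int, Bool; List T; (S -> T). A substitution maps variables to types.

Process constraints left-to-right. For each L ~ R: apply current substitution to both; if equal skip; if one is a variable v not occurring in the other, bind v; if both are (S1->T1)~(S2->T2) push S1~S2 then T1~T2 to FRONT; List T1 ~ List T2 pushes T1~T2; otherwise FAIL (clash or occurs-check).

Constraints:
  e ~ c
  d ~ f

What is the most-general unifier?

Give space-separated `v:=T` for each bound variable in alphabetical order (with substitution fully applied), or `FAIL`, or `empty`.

Answer: d:=f e:=c

Derivation:
step 1: unify e ~ c  [subst: {-} | 1 pending]
  bind e := c
step 2: unify d ~ f  [subst: {e:=c} | 0 pending]
  bind d := f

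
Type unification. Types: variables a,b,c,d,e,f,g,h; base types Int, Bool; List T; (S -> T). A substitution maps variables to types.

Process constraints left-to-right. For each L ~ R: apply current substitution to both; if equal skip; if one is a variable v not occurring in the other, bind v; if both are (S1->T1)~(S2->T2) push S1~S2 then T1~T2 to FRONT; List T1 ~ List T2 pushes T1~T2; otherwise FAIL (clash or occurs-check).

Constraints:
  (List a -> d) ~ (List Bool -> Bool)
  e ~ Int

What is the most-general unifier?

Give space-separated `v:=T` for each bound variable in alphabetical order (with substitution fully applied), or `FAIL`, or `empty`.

step 1: unify (List a -> d) ~ (List Bool -> Bool)  [subst: {-} | 1 pending]
  -> decompose arrow: push List a~List Bool, d~Bool
step 2: unify List a ~ List Bool  [subst: {-} | 2 pending]
  -> decompose List: push a~Bool
step 3: unify a ~ Bool  [subst: {-} | 2 pending]
  bind a := Bool
step 4: unify d ~ Bool  [subst: {a:=Bool} | 1 pending]
  bind d := Bool
step 5: unify e ~ Int  [subst: {a:=Bool, d:=Bool} | 0 pending]
  bind e := Int

Answer: a:=Bool d:=Bool e:=Int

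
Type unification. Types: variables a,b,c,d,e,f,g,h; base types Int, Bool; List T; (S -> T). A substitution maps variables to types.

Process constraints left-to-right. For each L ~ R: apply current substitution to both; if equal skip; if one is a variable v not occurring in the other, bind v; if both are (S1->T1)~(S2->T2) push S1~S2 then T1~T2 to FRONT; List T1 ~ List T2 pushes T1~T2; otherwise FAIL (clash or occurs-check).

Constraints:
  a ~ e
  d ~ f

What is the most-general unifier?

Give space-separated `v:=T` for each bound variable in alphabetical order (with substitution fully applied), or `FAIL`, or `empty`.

step 1: unify a ~ e  [subst: {-} | 1 pending]
  bind a := e
step 2: unify d ~ f  [subst: {a:=e} | 0 pending]
  bind d := f

Answer: a:=e d:=f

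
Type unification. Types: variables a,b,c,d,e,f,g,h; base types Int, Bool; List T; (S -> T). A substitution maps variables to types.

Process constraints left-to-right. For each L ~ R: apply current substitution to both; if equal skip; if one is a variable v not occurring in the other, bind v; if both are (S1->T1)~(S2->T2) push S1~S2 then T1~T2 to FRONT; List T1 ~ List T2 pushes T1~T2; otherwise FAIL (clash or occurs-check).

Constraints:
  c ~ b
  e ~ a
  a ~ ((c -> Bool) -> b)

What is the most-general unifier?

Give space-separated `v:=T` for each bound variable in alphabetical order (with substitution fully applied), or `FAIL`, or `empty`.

step 1: unify c ~ b  [subst: {-} | 2 pending]
  bind c := b
step 2: unify e ~ a  [subst: {c:=b} | 1 pending]
  bind e := a
step 3: unify a ~ ((b -> Bool) -> b)  [subst: {c:=b, e:=a} | 0 pending]
  bind a := ((b -> Bool) -> b)

Answer: a:=((b -> Bool) -> b) c:=b e:=((b -> Bool) -> b)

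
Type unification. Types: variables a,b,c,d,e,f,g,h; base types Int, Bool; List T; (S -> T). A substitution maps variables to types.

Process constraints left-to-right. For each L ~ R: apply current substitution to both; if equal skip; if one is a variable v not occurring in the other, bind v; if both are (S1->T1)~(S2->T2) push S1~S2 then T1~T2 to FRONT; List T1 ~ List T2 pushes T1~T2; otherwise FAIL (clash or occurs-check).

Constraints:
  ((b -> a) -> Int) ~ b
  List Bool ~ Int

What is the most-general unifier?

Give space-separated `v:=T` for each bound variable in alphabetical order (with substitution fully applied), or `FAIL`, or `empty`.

Answer: FAIL

Derivation:
step 1: unify ((b -> a) -> Int) ~ b  [subst: {-} | 1 pending]
  occurs-check fail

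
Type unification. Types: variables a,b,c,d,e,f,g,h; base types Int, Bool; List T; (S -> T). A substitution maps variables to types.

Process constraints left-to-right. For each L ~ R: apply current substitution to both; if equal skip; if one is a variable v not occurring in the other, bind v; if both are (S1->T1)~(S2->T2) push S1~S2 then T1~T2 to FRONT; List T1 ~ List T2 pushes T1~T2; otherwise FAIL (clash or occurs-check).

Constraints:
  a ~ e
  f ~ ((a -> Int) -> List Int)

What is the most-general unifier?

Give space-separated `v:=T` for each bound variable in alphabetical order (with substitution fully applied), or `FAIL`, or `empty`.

Answer: a:=e f:=((e -> Int) -> List Int)

Derivation:
step 1: unify a ~ e  [subst: {-} | 1 pending]
  bind a := e
step 2: unify f ~ ((e -> Int) -> List Int)  [subst: {a:=e} | 0 pending]
  bind f := ((e -> Int) -> List Int)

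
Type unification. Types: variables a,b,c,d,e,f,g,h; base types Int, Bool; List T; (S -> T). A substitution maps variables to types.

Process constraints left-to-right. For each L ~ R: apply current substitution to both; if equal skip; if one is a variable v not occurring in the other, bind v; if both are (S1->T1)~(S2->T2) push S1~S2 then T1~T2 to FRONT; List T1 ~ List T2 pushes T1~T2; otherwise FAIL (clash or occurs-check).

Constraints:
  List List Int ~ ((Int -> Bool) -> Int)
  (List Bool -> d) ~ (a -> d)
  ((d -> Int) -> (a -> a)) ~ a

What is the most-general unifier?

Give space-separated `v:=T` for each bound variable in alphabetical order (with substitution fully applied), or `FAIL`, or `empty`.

Answer: FAIL

Derivation:
step 1: unify List List Int ~ ((Int -> Bool) -> Int)  [subst: {-} | 2 pending]
  clash: List List Int vs ((Int -> Bool) -> Int)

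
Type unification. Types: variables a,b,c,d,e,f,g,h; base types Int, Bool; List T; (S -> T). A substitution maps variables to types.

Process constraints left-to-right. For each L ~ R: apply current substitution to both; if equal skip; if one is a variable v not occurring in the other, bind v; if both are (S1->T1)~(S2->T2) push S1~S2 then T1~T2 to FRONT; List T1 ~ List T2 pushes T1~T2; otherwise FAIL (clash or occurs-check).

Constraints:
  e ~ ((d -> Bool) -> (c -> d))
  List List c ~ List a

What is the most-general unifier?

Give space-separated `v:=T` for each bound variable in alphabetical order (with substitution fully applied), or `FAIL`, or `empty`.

step 1: unify e ~ ((d -> Bool) -> (c -> d))  [subst: {-} | 1 pending]
  bind e := ((d -> Bool) -> (c -> d))
step 2: unify List List c ~ List a  [subst: {e:=((d -> Bool) -> (c -> d))} | 0 pending]
  -> decompose List: push List c~a
step 3: unify List c ~ a  [subst: {e:=((d -> Bool) -> (c -> d))} | 0 pending]
  bind a := List c

Answer: a:=List c e:=((d -> Bool) -> (c -> d))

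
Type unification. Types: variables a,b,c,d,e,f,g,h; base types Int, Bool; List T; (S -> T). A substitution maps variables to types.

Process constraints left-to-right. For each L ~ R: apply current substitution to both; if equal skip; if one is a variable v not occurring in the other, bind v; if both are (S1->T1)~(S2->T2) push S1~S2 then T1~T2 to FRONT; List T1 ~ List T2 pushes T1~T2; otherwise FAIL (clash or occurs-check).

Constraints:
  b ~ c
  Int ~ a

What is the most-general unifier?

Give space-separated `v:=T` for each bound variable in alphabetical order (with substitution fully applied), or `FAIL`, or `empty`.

step 1: unify b ~ c  [subst: {-} | 1 pending]
  bind b := c
step 2: unify Int ~ a  [subst: {b:=c} | 0 pending]
  bind a := Int

Answer: a:=Int b:=c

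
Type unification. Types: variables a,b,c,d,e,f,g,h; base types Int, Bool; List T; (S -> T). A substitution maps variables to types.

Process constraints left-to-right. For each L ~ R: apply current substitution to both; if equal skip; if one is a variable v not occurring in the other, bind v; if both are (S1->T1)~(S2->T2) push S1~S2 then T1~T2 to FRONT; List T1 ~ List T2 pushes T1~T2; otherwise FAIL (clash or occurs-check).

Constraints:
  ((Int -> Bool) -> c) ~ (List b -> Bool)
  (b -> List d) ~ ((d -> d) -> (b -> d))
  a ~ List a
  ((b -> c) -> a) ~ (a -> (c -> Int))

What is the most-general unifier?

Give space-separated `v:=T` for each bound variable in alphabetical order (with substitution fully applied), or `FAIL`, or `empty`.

step 1: unify ((Int -> Bool) -> c) ~ (List b -> Bool)  [subst: {-} | 3 pending]
  -> decompose arrow: push (Int -> Bool)~List b, c~Bool
step 2: unify (Int -> Bool) ~ List b  [subst: {-} | 4 pending]
  clash: (Int -> Bool) vs List b

Answer: FAIL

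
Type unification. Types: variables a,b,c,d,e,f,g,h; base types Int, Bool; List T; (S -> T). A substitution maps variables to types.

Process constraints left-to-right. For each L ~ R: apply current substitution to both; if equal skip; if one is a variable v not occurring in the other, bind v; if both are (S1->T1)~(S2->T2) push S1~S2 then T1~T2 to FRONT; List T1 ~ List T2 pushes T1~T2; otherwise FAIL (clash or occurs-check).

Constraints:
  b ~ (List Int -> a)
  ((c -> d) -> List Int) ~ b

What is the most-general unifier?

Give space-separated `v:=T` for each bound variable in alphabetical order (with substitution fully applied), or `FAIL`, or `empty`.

step 1: unify b ~ (List Int -> a)  [subst: {-} | 1 pending]
  bind b := (List Int -> a)
step 2: unify ((c -> d) -> List Int) ~ (List Int -> a)  [subst: {b:=(List Int -> a)} | 0 pending]
  -> decompose arrow: push (c -> d)~List Int, List Int~a
step 3: unify (c -> d) ~ List Int  [subst: {b:=(List Int -> a)} | 1 pending]
  clash: (c -> d) vs List Int

Answer: FAIL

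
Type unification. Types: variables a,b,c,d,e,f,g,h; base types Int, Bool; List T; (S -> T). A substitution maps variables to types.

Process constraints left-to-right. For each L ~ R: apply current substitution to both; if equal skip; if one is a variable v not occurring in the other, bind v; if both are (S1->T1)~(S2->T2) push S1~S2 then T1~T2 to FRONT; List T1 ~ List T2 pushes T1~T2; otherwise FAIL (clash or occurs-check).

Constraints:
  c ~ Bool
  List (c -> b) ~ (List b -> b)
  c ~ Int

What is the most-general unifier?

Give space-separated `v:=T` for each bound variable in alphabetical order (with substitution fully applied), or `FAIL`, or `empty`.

step 1: unify c ~ Bool  [subst: {-} | 2 pending]
  bind c := Bool
step 2: unify List (Bool -> b) ~ (List b -> b)  [subst: {c:=Bool} | 1 pending]
  clash: List (Bool -> b) vs (List b -> b)

Answer: FAIL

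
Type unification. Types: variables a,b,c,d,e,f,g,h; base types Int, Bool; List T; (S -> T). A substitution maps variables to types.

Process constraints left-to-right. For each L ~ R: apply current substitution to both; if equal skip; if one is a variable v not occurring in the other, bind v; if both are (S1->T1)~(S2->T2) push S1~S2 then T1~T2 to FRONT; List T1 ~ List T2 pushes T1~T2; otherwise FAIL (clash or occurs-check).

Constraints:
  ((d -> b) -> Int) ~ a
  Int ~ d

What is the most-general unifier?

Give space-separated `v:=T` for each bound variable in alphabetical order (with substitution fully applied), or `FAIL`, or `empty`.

Answer: a:=((Int -> b) -> Int) d:=Int

Derivation:
step 1: unify ((d -> b) -> Int) ~ a  [subst: {-} | 1 pending]
  bind a := ((d -> b) -> Int)
step 2: unify Int ~ d  [subst: {a:=((d -> b) -> Int)} | 0 pending]
  bind d := Int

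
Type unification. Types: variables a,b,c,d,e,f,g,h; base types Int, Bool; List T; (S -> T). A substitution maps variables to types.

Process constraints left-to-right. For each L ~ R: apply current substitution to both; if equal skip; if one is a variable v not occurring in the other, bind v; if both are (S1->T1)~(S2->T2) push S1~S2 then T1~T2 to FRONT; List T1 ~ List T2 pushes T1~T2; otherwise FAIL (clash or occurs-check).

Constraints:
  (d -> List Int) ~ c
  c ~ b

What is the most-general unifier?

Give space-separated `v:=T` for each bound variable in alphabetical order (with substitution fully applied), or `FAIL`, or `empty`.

step 1: unify (d -> List Int) ~ c  [subst: {-} | 1 pending]
  bind c := (d -> List Int)
step 2: unify (d -> List Int) ~ b  [subst: {c:=(d -> List Int)} | 0 pending]
  bind b := (d -> List Int)

Answer: b:=(d -> List Int) c:=(d -> List Int)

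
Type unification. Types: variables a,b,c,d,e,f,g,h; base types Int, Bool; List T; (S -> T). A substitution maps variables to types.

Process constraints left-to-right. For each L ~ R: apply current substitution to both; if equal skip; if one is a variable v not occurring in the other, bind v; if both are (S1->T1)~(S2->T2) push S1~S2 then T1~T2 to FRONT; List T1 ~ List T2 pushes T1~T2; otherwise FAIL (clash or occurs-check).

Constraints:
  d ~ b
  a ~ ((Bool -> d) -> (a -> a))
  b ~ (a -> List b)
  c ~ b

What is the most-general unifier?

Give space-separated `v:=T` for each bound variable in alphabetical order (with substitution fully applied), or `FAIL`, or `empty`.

Answer: FAIL

Derivation:
step 1: unify d ~ b  [subst: {-} | 3 pending]
  bind d := b
step 2: unify a ~ ((Bool -> b) -> (a -> a))  [subst: {d:=b} | 2 pending]
  occurs-check fail: a in ((Bool -> b) -> (a -> a))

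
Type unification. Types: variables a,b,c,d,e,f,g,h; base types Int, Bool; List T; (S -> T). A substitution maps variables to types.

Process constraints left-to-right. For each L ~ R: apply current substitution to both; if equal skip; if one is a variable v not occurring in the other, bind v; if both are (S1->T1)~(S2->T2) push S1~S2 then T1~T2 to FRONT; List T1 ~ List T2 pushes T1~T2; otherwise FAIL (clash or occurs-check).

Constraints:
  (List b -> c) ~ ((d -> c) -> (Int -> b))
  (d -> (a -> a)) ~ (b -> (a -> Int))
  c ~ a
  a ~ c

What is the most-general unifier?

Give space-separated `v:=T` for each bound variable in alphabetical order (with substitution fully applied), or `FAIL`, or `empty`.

step 1: unify (List b -> c) ~ ((d -> c) -> (Int -> b))  [subst: {-} | 3 pending]
  -> decompose arrow: push List b~(d -> c), c~(Int -> b)
step 2: unify List b ~ (d -> c)  [subst: {-} | 4 pending]
  clash: List b vs (d -> c)

Answer: FAIL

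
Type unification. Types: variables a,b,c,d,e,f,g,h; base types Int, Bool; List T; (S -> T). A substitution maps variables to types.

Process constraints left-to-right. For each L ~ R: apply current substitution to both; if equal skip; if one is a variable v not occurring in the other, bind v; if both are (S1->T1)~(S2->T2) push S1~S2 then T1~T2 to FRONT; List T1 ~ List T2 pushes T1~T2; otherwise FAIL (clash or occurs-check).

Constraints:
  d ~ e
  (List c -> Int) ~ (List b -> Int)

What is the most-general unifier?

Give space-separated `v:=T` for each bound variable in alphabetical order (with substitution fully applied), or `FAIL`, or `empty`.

step 1: unify d ~ e  [subst: {-} | 1 pending]
  bind d := e
step 2: unify (List c -> Int) ~ (List b -> Int)  [subst: {d:=e} | 0 pending]
  -> decompose arrow: push List c~List b, Int~Int
step 3: unify List c ~ List b  [subst: {d:=e} | 1 pending]
  -> decompose List: push c~b
step 4: unify c ~ b  [subst: {d:=e} | 1 pending]
  bind c := b
step 5: unify Int ~ Int  [subst: {d:=e, c:=b} | 0 pending]
  -> identical, skip

Answer: c:=b d:=e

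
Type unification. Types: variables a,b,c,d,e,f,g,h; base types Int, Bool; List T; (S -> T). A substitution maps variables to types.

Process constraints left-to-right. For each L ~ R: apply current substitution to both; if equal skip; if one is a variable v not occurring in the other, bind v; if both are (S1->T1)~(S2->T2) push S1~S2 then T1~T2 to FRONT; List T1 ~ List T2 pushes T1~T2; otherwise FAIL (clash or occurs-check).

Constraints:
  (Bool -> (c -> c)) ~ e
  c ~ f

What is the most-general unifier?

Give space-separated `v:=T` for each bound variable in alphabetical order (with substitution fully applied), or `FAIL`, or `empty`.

Answer: c:=f e:=(Bool -> (f -> f))

Derivation:
step 1: unify (Bool -> (c -> c)) ~ e  [subst: {-} | 1 pending]
  bind e := (Bool -> (c -> c))
step 2: unify c ~ f  [subst: {e:=(Bool -> (c -> c))} | 0 pending]
  bind c := f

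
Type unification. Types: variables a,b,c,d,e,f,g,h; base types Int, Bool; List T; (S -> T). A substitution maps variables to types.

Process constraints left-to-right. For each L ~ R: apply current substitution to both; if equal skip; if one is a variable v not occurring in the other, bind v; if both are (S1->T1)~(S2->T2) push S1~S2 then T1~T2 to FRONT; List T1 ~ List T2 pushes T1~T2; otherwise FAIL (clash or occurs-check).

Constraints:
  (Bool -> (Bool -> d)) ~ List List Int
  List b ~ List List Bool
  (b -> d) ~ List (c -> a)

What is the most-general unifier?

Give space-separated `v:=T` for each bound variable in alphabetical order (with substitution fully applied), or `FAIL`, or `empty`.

Answer: FAIL

Derivation:
step 1: unify (Bool -> (Bool -> d)) ~ List List Int  [subst: {-} | 2 pending]
  clash: (Bool -> (Bool -> d)) vs List List Int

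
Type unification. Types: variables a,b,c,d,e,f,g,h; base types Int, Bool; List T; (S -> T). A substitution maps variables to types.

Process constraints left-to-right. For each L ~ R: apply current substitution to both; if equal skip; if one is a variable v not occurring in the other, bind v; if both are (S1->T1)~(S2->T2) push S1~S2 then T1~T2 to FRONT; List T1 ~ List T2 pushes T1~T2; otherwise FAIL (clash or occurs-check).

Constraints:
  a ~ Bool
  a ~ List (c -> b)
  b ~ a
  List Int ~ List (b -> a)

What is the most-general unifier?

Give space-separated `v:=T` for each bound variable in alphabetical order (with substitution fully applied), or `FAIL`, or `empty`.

step 1: unify a ~ Bool  [subst: {-} | 3 pending]
  bind a := Bool
step 2: unify Bool ~ List (c -> b)  [subst: {a:=Bool} | 2 pending]
  clash: Bool vs List (c -> b)

Answer: FAIL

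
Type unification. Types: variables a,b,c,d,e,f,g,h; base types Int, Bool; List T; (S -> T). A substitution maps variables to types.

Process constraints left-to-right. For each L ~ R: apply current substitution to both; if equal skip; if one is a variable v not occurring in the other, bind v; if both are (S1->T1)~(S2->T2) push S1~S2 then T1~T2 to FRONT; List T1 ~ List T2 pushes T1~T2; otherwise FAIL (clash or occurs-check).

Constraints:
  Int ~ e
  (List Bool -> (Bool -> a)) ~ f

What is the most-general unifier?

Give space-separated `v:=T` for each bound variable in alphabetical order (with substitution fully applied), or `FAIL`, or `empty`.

Answer: e:=Int f:=(List Bool -> (Bool -> a))

Derivation:
step 1: unify Int ~ e  [subst: {-} | 1 pending]
  bind e := Int
step 2: unify (List Bool -> (Bool -> a)) ~ f  [subst: {e:=Int} | 0 pending]
  bind f := (List Bool -> (Bool -> a))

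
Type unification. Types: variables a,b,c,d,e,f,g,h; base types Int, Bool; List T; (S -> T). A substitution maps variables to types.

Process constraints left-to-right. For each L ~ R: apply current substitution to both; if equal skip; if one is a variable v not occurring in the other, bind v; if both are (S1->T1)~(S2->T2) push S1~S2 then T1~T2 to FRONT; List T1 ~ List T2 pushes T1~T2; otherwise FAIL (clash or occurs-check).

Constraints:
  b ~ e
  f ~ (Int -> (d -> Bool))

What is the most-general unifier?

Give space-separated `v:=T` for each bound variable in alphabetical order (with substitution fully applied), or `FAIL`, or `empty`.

step 1: unify b ~ e  [subst: {-} | 1 pending]
  bind b := e
step 2: unify f ~ (Int -> (d -> Bool))  [subst: {b:=e} | 0 pending]
  bind f := (Int -> (d -> Bool))

Answer: b:=e f:=(Int -> (d -> Bool))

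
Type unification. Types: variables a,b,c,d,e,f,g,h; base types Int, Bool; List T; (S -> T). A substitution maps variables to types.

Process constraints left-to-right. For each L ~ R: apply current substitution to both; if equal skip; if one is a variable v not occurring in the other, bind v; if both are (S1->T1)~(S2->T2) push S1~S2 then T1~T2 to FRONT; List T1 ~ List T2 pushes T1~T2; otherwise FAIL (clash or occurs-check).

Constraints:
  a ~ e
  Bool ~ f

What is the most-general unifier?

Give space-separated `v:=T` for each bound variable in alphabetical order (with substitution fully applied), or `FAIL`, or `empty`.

step 1: unify a ~ e  [subst: {-} | 1 pending]
  bind a := e
step 2: unify Bool ~ f  [subst: {a:=e} | 0 pending]
  bind f := Bool

Answer: a:=e f:=Bool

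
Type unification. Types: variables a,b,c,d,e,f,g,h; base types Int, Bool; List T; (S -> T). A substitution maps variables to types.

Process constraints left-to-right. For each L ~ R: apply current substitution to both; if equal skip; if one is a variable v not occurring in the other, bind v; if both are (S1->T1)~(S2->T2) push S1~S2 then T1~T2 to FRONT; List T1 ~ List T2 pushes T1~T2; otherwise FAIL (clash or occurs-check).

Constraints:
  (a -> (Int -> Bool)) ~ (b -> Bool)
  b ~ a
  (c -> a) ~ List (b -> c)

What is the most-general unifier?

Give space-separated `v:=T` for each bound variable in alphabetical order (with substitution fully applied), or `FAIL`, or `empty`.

step 1: unify (a -> (Int -> Bool)) ~ (b -> Bool)  [subst: {-} | 2 pending]
  -> decompose arrow: push a~b, (Int -> Bool)~Bool
step 2: unify a ~ b  [subst: {-} | 3 pending]
  bind a := b
step 3: unify (Int -> Bool) ~ Bool  [subst: {a:=b} | 2 pending]
  clash: (Int -> Bool) vs Bool

Answer: FAIL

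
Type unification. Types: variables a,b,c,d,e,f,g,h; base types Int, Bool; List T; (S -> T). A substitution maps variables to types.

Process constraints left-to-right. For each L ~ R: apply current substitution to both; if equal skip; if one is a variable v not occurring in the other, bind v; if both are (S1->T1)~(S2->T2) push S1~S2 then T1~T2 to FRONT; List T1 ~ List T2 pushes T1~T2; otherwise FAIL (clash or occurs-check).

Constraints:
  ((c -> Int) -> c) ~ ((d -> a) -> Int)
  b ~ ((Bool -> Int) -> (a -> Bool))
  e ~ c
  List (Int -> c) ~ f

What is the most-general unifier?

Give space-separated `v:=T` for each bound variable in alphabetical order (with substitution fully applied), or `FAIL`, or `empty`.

step 1: unify ((c -> Int) -> c) ~ ((d -> a) -> Int)  [subst: {-} | 3 pending]
  -> decompose arrow: push (c -> Int)~(d -> a), c~Int
step 2: unify (c -> Int) ~ (d -> a)  [subst: {-} | 4 pending]
  -> decompose arrow: push c~d, Int~a
step 3: unify c ~ d  [subst: {-} | 5 pending]
  bind c := d
step 4: unify Int ~ a  [subst: {c:=d} | 4 pending]
  bind a := Int
step 5: unify d ~ Int  [subst: {c:=d, a:=Int} | 3 pending]
  bind d := Int
step 6: unify b ~ ((Bool -> Int) -> (Int -> Bool))  [subst: {c:=d, a:=Int, d:=Int} | 2 pending]
  bind b := ((Bool -> Int) -> (Int -> Bool))
step 7: unify e ~ Int  [subst: {c:=d, a:=Int, d:=Int, b:=((Bool -> Int) -> (Int -> Bool))} | 1 pending]
  bind e := Int
step 8: unify List (Int -> Int) ~ f  [subst: {c:=d, a:=Int, d:=Int, b:=((Bool -> Int) -> (Int -> Bool)), e:=Int} | 0 pending]
  bind f := List (Int -> Int)

Answer: a:=Int b:=((Bool -> Int) -> (Int -> Bool)) c:=Int d:=Int e:=Int f:=List (Int -> Int)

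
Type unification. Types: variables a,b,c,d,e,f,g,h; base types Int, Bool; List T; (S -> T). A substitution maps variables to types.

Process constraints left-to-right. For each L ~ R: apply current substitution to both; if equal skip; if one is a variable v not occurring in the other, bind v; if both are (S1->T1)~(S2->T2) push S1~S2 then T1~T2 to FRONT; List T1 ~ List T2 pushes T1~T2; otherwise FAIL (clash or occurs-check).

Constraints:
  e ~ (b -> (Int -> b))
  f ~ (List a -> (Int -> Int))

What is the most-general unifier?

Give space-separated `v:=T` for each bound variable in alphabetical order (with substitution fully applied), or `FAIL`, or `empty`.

Answer: e:=(b -> (Int -> b)) f:=(List a -> (Int -> Int))

Derivation:
step 1: unify e ~ (b -> (Int -> b))  [subst: {-} | 1 pending]
  bind e := (b -> (Int -> b))
step 2: unify f ~ (List a -> (Int -> Int))  [subst: {e:=(b -> (Int -> b))} | 0 pending]
  bind f := (List a -> (Int -> Int))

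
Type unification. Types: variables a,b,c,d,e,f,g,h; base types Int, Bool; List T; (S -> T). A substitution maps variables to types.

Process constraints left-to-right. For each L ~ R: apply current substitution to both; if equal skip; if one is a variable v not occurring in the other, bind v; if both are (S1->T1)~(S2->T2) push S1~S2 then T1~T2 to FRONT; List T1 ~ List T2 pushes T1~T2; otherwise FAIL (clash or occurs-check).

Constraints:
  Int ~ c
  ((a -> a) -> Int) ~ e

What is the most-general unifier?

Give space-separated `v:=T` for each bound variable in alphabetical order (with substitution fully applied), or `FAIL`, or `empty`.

Answer: c:=Int e:=((a -> a) -> Int)

Derivation:
step 1: unify Int ~ c  [subst: {-} | 1 pending]
  bind c := Int
step 2: unify ((a -> a) -> Int) ~ e  [subst: {c:=Int} | 0 pending]
  bind e := ((a -> a) -> Int)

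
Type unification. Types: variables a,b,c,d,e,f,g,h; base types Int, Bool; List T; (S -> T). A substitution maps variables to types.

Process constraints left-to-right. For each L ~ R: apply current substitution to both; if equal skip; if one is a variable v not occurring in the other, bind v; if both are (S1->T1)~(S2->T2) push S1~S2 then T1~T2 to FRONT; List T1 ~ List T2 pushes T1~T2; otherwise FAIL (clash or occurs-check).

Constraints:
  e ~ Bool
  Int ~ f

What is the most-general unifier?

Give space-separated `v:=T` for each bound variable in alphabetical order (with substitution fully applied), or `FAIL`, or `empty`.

Answer: e:=Bool f:=Int

Derivation:
step 1: unify e ~ Bool  [subst: {-} | 1 pending]
  bind e := Bool
step 2: unify Int ~ f  [subst: {e:=Bool} | 0 pending]
  bind f := Int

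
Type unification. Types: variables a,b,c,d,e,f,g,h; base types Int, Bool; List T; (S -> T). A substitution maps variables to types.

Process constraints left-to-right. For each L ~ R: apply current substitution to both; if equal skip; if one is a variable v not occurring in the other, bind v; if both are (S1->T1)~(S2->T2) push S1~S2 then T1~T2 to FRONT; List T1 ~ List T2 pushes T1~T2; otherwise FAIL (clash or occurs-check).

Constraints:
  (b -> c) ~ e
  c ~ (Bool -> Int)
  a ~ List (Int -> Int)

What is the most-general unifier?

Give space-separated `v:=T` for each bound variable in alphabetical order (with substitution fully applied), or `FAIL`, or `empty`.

Answer: a:=List (Int -> Int) c:=(Bool -> Int) e:=(b -> (Bool -> Int))

Derivation:
step 1: unify (b -> c) ~ e  [subst: {-} | 2 pending]
  bind e := (b -> c)
step 2: unify c ~ (Bool -> Int)  [subst: {e:=(b -> c)} | 1 pending]
  bind c := (Bool -> Int)
step 3: unify a ~ List (Int -> Int)  [subst: {e:=(b -> c), c:=(Bool -> Int)} | 0 pending]
  bind a := List (Int -> Int)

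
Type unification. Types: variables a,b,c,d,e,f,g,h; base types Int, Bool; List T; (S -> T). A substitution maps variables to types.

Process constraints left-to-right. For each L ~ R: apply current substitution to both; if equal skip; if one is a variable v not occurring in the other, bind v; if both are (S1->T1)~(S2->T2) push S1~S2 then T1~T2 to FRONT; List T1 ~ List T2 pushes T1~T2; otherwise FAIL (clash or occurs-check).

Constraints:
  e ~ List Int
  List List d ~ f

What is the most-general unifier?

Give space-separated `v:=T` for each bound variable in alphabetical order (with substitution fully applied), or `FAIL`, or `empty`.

step 1: unify e ~ List Int  [subst: {-} | 1 pending]
  bind e := List Int
step 2: unify List List d ~ f  [subst: {e:=List Int} | 0 pending]
  bind f := List List d

Answer: e:=List Int f:=List List d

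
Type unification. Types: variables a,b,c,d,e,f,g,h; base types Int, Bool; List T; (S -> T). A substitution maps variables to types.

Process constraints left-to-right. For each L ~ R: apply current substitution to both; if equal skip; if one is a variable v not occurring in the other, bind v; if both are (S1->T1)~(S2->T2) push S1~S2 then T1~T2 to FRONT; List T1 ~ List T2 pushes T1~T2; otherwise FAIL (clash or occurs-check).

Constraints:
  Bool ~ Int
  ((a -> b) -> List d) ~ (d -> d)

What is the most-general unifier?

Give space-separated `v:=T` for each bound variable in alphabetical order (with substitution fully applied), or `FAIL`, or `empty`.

step 1: unify Bool ~ Int  [subst: {-} | 1 pending]
  clash: Bool vs Int

Answer: FAIL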